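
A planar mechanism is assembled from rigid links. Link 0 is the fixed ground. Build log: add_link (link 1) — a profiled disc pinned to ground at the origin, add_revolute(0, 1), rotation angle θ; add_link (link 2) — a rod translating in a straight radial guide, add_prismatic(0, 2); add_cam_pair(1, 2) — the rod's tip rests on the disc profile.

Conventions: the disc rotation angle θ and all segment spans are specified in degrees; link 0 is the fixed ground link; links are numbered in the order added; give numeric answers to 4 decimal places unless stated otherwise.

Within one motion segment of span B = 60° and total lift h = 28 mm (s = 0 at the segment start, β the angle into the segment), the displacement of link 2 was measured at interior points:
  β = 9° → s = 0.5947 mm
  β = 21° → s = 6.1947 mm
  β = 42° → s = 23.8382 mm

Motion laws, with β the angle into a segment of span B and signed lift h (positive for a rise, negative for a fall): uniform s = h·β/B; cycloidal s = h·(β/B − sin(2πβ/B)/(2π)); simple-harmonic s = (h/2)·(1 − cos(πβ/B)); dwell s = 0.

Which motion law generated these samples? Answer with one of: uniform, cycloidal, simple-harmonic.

candidates at β/B = r: uniform s = h·r (linear in β); cycloidal s = h·(r − sin(2πr)/(2π)); simple-harmonic s = (h/2)(1 − cos(πr))
β=9°: printed 0.5947 | uniform 4.2000, cycloidal 0.5947, simple-harmonic 1.5259
β=21°: printed 6.1947 | uniform 9.8000, cycloidal 6.1947, simple-harmonic 7.6441
β=42°: printed 23.8382 | uniform 19.6000, cycloidal 23.8382, simple-harmonic 22.2290
only one law matches every sample → cycloidal

cycloidal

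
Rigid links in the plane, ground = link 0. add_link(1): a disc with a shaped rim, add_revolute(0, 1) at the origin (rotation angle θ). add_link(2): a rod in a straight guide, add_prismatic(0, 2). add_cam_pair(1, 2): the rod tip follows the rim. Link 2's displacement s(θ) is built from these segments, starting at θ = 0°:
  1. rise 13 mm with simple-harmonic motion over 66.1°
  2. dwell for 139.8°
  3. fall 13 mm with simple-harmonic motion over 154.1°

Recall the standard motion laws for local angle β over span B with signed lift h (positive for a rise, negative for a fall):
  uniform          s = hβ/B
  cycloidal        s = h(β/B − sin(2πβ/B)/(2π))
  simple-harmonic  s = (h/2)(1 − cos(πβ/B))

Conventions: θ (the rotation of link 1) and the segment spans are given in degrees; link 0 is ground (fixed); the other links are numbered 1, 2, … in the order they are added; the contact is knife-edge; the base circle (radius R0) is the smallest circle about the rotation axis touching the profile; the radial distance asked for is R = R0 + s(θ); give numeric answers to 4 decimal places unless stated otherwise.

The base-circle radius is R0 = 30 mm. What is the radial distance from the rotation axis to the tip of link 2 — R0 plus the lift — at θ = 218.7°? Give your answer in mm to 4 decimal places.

segment 1 (0° to 66.1°, simple-harmonic, h = 13) is passed completely: s = 0.0000 + (13) = 13.0000
segment 2 (66.1° to 205.9°, dwell): s unchanged at 13.0000
θ = 218.7° falls in segment 3 (205.9° to 360°, simple-harmonic, h = -13): β = 218.7 − 205.9 = 12.8°, B = 154.1°; Δs = -13/2·(1 − cos(π·0.0831)) = -0.2201; s = 13.0000 − 0.2201 = 12.7799
R = R0 + s = 30 + 12.7799 = 42.7799

42.7799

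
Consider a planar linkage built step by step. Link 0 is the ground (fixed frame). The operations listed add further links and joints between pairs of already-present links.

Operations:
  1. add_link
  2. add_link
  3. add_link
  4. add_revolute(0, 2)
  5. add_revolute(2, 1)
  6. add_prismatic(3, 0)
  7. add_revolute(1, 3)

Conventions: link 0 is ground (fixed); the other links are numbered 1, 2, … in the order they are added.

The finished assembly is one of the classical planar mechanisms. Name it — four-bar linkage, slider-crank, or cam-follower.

links: 4 (incl. ground); joints: 3 revolute, 1 prismatic, 0 higher (cam) pair, forming one closed loop
4 links, 3 revolutes + 1 prismatic in one loop → slider-crank

slider-crank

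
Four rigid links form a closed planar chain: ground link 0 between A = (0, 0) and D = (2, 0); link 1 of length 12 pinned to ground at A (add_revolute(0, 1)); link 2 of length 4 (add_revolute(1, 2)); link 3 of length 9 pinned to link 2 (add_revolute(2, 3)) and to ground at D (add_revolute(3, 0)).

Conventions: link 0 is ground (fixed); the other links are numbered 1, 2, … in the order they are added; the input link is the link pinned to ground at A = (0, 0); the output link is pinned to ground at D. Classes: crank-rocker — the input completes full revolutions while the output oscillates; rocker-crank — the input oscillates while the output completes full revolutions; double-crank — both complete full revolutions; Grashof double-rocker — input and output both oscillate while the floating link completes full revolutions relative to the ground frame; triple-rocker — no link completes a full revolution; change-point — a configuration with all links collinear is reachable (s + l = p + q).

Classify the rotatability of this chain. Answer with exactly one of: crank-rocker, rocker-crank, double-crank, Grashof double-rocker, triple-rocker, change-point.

lengths: ground=2, input=12, coupler=4, output=9
sorted: s=2 (shortest), l=12 (longest), p+q=13
s + l = 14 vs p + q = 13
s + l > p + q → non-Grashof → no link fully rotates → triple-rocker

triple-rocker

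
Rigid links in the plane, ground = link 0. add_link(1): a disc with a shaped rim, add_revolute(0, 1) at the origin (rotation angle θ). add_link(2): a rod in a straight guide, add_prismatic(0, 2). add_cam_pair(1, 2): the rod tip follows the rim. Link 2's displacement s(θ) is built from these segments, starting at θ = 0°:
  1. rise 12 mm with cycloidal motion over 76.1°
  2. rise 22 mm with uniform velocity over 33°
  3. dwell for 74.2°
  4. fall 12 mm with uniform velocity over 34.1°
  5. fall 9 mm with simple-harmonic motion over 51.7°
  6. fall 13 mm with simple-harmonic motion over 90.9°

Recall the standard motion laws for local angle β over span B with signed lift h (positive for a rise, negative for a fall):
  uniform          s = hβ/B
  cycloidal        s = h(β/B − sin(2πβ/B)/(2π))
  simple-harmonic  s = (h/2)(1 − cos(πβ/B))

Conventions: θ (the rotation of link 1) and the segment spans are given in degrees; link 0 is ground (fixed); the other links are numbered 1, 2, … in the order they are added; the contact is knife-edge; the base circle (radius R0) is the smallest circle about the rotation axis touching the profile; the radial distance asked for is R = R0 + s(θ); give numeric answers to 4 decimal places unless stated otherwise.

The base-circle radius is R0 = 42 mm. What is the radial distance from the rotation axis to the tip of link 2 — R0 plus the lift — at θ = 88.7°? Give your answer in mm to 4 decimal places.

segment 1 (0° to 76.1°, cycloidal, h = 12) is passed completely: s = 0.0000 + (12) = 12.0000
θ = 88.7° falls in segment 2 (76.1° to 109.1°, uniform, h = 22): β = 88.7 − 76.1 = 12.6°, B = 33°; Δs = 22·12.6/33 = 8.4000; s = 12.0000 + 8.4000 = 20.4000
R = R0 + s = 42 + 20.4000 = 62.4000

62.4000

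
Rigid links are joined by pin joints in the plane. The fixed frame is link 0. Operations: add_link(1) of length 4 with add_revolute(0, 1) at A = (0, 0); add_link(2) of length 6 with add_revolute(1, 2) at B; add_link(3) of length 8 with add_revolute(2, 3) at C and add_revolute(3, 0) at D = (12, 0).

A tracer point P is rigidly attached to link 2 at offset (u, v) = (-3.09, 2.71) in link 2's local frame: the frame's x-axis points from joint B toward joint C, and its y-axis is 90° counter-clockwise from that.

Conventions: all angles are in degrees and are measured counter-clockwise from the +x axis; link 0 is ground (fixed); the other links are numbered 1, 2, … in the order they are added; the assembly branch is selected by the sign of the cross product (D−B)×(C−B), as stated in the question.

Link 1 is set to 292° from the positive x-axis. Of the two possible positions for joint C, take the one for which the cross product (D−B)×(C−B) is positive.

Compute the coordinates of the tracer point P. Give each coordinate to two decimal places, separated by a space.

A=(0,0), D=(12.00,0)
B = A + 4.00·(cos292°, sin292°) = (1.4984, -3.7087)
|BD| = 11.1372
circle(B,6.00) ∩ circle(D,8.00): a=4.3116, h=4.1726
  candidates: C₊=(4.1744,1.6615) cross=46.471; C₋=(6.9534,-6.2074) cross=-46.471
  branch + wants cross > 0 → take C=(4.1744,1.6615) (cross=46.471)
ex = (C−B)/|BC| = (0.4460,0.8950); ey = (-0.8950,0.4460)
P = B + -3.09·ex + 2.71·ey = (-2.3053,-5.2657)

-2.31 -5.27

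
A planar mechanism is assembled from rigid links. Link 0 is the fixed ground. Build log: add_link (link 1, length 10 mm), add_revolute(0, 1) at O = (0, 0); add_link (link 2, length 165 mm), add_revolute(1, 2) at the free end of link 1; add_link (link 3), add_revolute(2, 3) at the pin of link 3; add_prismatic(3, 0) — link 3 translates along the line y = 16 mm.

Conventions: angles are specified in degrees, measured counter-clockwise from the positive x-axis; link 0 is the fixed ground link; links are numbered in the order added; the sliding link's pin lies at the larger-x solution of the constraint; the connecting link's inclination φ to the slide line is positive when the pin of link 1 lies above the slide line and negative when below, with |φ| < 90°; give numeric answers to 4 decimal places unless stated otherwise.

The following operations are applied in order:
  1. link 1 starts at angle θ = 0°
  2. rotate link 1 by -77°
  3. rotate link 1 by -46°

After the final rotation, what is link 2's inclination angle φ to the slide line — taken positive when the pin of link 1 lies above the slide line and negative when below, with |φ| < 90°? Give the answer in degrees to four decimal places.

geometry: r = 10 mm, L = 165 mm, e = 16 mm; θ starts at 0°
rotate link 1 by -77°: θ ← 0° -77° = -77°
rotate link 1 by -46°: θ ← -77° -46° = -123°
h = r sin θ − e = -8.386706 − 16 = -24.386706
sin φ = h / L = -24.386706 / 165 = -0.14779822
φ = arcsin(-0.14779822) = -8.499351°

-8.4994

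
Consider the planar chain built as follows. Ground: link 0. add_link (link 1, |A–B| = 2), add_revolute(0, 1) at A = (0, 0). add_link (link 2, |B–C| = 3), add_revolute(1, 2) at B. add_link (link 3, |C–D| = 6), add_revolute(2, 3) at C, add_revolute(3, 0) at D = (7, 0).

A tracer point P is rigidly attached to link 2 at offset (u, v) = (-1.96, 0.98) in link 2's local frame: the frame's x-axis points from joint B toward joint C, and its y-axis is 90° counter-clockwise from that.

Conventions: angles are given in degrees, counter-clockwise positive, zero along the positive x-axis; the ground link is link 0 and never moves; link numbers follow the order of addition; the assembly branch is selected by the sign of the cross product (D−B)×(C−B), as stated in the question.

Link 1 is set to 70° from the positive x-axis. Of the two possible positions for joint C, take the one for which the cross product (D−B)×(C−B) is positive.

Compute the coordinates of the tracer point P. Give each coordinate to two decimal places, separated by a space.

A=(0,0), D=(7.00,0)
B = A + 2.00·(cos70°, sin70°) = (0.6840, 1.8794)
|BD| = 6.5896
circle(B,3.00) ∩ circle(D,6.00): a=1.2462, h=2.7289
  candidates: C₊=(2.6567,4.1396) cross=17.983; C₋=(1.1001,-1.0916) cross=-17.983
  branch + wants cross > 0 → take C=(2.6567,4.1396) (cross=17.983)
ex = (C−B)/|BC| = (0.6576,0.7534); ey = (-0.7534,0.6576)
P = B + -1.96·ex + 0.98·ey = (-1.3431,1.0471)

-1.34 1.05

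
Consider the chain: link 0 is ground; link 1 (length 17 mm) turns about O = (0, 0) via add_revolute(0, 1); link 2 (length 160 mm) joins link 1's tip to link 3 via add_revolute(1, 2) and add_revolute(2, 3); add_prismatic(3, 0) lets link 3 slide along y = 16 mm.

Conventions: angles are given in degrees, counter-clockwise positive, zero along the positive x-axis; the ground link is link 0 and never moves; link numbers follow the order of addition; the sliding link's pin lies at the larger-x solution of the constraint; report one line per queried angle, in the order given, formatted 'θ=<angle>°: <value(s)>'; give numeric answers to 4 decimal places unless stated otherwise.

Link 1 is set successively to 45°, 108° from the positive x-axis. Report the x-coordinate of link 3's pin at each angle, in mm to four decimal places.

geometry: r = 17 mm, L = 160 mm, e = 16 mm
θ=45°: crank pin P = (r cos θ, r sin θ) = (12.020815, 12.020815)
θ=45°: h = r sin θ − e = 12.020815 − 16 = -3.979185
θ=45°: x = r cos θ + √(L² − h²) = 12.020815 + 159.950511 = 171.971327
θ=108°: crank pin P = (r cos θ, r sin θ) = (-5.253289, 16.167961)
θ=108°: h = r sin θ − e = 16.167961 − 16 = 0.167961
θ=108°: x = r cos θ + √(L² − h²) = -5.253289 + 159.999912 = 154.746623

θ=45°: 171.9713
θ=108°: 154.7466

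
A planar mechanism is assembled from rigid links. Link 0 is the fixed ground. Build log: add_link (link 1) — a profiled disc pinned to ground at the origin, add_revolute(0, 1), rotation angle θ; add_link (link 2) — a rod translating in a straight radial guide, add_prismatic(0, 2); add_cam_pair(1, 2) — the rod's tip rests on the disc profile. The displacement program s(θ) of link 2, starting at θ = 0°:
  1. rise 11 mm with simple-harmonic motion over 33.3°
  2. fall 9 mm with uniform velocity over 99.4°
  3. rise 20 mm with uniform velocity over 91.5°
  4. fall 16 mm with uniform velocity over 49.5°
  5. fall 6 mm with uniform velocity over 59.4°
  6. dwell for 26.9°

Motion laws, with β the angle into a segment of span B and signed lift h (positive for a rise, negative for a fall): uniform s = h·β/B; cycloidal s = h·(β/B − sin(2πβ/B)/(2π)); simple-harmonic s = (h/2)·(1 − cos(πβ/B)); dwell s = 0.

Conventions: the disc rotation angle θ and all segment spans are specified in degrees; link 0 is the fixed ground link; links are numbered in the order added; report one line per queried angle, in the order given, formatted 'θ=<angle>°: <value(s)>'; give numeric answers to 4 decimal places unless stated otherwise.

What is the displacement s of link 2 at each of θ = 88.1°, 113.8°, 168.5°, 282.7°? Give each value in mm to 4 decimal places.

seg 1 [0°–33.3°] simple-harmonic, h=11: full span → s += 11 → s = 11.0000
seg 2 [33.3°–132.7°] uniform, h=-9: θ=88.1° here. β=54.8, B=99.4. -9·54.8/99.4 = -4.9618 → s = 6.0382
seg 2 [33.3°–132.7°] uniform, h=-9: θ=113.8° here. β=80.5, B=99.4. -9·80.5/99.4 = -7.2887 → s = 3.7113
seg 2 [33.3°–132.7°] uniform, h=-9: full span → s += -9 → s = 2.0000
seg 3 [132.7°–224.2°] uniform, h=20: θ=168.5° here. β=35.8, B=91.5. 20·35.8/91.5 = 7.8251 → s = 9.8251
seg 3 [132.7°–224.2°] uniform, h=20: full span → s += 20 → s = 22.0000
seg 4 [224.2°–273.7°] uniform, h=-16: full span → s += -16 → s = 6.0000
seg 5 [273.7°–333.1°] uniform, h=-6: θ=282.7° here. β=9, B=59.4. -6·9/59.4 = -0.9091 → s = 5.0909

θ=88.1°: 6.0382
θ=113.8°: 3.7113
θ=168.5°: 9.8251
θ=282.7°: 5.0909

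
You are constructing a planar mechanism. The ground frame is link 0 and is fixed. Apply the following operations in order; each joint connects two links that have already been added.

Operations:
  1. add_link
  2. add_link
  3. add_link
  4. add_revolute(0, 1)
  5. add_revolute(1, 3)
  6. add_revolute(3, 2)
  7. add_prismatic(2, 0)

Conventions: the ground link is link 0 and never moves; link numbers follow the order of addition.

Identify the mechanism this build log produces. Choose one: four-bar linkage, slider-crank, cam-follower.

links: 4 (incl. ground); joints: 3 revolute, 1 prismatic, 0 higher (cam) pair, forming one closed loop
4 links, 3 revolutes + 1 prismatic in one loop → slider-crank

slider-crank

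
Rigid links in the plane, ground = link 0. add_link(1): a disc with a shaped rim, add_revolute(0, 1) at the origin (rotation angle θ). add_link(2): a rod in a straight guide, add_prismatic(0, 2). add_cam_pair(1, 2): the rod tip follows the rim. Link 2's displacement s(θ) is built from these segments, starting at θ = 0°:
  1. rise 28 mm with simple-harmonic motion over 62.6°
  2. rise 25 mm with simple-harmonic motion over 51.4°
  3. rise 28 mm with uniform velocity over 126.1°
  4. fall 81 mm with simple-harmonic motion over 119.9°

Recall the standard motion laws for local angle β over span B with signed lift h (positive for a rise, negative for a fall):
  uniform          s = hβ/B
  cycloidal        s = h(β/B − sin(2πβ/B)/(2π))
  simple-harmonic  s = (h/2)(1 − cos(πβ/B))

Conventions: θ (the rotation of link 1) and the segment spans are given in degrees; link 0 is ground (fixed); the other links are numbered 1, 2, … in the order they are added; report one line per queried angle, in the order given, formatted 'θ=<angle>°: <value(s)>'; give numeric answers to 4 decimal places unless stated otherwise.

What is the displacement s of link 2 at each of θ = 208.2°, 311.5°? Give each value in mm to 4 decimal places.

segment 1 (0° to 62.6°, simple-harmonic, h = 28) is passed completely: s = 0.0000 + (28) = 28.0000
segment 2 (62.6° to 114°, simple-harmonic, h = 25) is passed completely: s = 28.0000 + (25) = 53.0000
θ = 208.2° falls in segment 3 (114° to 240.1°, uniform, h = 28): β = 208.2 − 114 = 94.2°, B = 126.1°; Δs = 28·94.2/126.1 = 20.9167; s = 53.0000 + 20.9167 = 73.9167
segment 3 (114° to 240.1°, uniform, h = 28) is passed completely: s = 53.0000 + (28) = 81.0000
θ = 311.5° falls in segment 4 (240.1° to 360°, simple-harmonic, h = -81): β = 311.5 − 240.1 = 71.4°, B = 119.9°; Δs = -81/2·(1 − cos(π·0.5955)) = -52.4690; s = 81.0000 − 52.4690 = 28.5310

θ=208.2°: 73.9167
θ=311.5°: 28.5310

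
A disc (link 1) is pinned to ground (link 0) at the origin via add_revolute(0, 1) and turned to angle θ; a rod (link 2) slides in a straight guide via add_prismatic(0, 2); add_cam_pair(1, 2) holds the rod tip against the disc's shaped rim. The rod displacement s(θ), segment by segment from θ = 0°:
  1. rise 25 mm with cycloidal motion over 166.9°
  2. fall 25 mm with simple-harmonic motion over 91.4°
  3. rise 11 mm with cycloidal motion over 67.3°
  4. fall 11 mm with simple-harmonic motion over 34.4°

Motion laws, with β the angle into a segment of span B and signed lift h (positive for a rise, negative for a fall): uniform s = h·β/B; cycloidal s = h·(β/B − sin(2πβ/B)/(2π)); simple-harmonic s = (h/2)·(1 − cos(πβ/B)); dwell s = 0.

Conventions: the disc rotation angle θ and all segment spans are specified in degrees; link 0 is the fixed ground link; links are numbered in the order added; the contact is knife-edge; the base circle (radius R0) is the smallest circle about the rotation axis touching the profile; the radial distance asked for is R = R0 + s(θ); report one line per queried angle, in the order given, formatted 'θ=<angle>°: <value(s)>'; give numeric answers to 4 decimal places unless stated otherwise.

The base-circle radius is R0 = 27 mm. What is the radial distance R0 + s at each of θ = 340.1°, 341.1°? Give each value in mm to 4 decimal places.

segment 1 (0° to 166.9°, cycloidal, h = 25) is passed completely: s = 0.0000 + (25) = 25.0000
segment 2 (166.9° to 258.3°, simple-harmonic, h = -25) is passed completely: s = 25.0000 + (-25) = 0.0000
segment 3 (258.3° to 325.6°, cycloidal, h = 11) is passed completely: s = 0.0000 + (11) = 11.0000
θ = 340.1° falls in segment 4 (325.6° to 360°, simple-harmonic, h = -11): β = 340.1 − 325.6 = 14.5°, B = 34.4°; Δs = -11/2·(1 − cos(π·0.4215)) = -4.1575; s = 11.0000 − 4.1575 = 6.8425
θ = 341.1° falls in segment 4 (325.6° to 360°, simple-harmonic, h = -11): β = 341.1 − 325.6 = 15.5°, B = 34.4°; Δs = -11/2·(1 − cos(π·0.4506)) = -4.6495; s = 11.0000 − 4.6495 = 6.3505
θ=340.1°: R = R0 + s = 27 + 6.8425 = 33.8425
θ=341.1°: R = R0 + s = 27 + 6.3505 = 33.3505

θ=340.1°: 33.8425
θ=341.1°: 33.3505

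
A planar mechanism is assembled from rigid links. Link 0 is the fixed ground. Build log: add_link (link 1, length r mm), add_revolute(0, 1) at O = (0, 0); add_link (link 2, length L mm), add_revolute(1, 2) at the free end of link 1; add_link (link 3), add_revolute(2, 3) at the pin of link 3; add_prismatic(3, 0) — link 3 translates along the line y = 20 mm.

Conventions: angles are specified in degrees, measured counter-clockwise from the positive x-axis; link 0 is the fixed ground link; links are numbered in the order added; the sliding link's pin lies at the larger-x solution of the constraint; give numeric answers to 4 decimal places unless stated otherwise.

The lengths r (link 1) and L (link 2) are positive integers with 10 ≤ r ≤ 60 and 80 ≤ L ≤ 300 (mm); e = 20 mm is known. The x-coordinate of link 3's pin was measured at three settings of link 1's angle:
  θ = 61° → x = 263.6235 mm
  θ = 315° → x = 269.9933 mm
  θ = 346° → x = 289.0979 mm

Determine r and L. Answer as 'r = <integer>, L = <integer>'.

constraint per measurement: (x − r cos θ)² + (r sin θ − e)² = L²
subtracting the θ₁ and θ₂ equations cancels the r² and L² terms:
r = (x₁² − x₂²) / (2[(x₁cos θ₁ + e sin θ₁) − (x₂cos θ₂ + e sin θ₂)]) = 54.0003 → r = 54
L² = (x₁ − r cos θ₁)² + (r sin θ₁ − e)² = 57120.9926 → L = 239.0000 → L = 239
check at θ₃=346°: x = 289.0979 (printed 289.0979) ✓

r = 54, L = 239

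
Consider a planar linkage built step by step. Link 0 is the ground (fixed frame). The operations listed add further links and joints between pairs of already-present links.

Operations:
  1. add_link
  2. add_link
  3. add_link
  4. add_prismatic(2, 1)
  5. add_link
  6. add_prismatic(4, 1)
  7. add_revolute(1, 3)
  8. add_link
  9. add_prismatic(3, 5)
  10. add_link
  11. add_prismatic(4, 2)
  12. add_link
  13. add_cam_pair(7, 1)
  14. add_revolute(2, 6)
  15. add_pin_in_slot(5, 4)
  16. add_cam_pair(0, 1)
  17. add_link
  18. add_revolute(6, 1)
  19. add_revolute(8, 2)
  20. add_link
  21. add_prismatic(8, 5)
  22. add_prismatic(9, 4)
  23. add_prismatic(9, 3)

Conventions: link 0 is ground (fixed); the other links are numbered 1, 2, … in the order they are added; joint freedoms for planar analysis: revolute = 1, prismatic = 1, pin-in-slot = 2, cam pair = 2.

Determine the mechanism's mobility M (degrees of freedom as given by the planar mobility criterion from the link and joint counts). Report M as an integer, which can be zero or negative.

(L,J1,J2)=(1,0,0); link0 fixed
link1: (2,0,0)
link2: (3,0,0)
link3: (4,0,0)
P 2-1 [J1]: (4,1,0)
link4: (5,1,0)
P 4-1 [J1]: (5,2,0)
R 1-3 [J1]: (5,3,0)
link5: (6,3,0)
P 3-5 [J1]: (6,4,0)
link6: (7,4,0)
P 4-2 [J1]: (7,5,0)
link7: (8,5,0)
C 7-1 [J2]: (8,5,1)
R 2-6 [J1]: (8,6,1)
PS 5-4 [J2]: (8,6,2)
C 0-1 [J2]: (8,6,3)
link8: (9,6,3)
R 6-1 [J1]: (9,7,3)
R 8-2 [J1]: (9,8,3)
link9: (10,8,3)
P 8-5 [J1]: (10,9,3)
P 9-4 [J1]: (10,10,3)
P 9-3 [J1]: (10,11,3)
Grübler: 3·9 − 2·11 − 3 = 2

M = 2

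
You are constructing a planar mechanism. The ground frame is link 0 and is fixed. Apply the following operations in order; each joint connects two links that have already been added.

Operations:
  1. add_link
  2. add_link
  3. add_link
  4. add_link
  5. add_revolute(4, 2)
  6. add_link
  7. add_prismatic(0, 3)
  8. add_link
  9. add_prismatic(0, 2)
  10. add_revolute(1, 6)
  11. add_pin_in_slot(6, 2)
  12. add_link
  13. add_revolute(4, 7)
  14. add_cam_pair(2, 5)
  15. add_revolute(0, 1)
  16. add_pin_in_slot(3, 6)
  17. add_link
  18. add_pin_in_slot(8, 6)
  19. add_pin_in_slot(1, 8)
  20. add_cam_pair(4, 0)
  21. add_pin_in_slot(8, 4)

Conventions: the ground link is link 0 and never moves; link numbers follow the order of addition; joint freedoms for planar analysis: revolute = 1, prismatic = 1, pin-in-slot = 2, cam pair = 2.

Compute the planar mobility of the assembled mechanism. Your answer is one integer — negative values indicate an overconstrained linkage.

L=1 J1=0 J2=0
add link → L=2 J1=0 J2=0
add link → L=3 J1=0 J2=0
add link → L=4 J1=0 J2=0
add link → L=5 J1=0 J2=0
R@4,2 dof=1 J1 → L=5 J1=1 J2=0
add link → L=6 J1=1 J2=0
P@0,3 dof=1 J1 → L=6 J1=2 J2=0
add link → L=7 J1=2 J2=0
P@0,2 dof=1 J1 → L=7 J1=3 J2=0
R@1,6 dof=1 J1 → L=7 J1=4 J2=0
PS@6,2 dof=2 J2 → L=7 J1=4 J2=1
add link → L=8 J1=4 J2=1
R@4,7 dof=1 J1 → L=8 J1=5 J2=1
C@2,5 dof=2 J2 → L=8 J1=5 J2=2
R@0,1 dof=1 J1 → L=8 J1=6 J2=2
PS@3,6 dof=2 J2 → L=8 J1=6 J2=3
add link → L=9 J1=6 J2=3
PS@8,6 dof=2 J2 → L=9 J1=6 J2=4
PS@1,8 dof=2 J2 → L=9 J1=6 J2=5
C@4,0 dof=2 J2 → L=9 J1=6 J2=6
PS@8,4 dof=2 J2 → L=9 J1=6 J2=7
M=3(L−1)−2J1−J2=3·8−2·6−7=5

M = 5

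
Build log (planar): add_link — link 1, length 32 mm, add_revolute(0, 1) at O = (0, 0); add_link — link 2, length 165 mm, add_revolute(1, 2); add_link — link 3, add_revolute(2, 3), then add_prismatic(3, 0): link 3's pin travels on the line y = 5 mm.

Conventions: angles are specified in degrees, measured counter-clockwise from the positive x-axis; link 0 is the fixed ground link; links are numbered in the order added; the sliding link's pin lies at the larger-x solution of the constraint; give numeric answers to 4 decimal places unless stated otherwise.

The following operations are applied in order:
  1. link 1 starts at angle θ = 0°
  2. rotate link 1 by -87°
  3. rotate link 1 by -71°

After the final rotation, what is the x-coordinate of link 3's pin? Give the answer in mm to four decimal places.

geometry: r = 32 mm, L = 165 mm, e = 5 mm; θ starts at 0°
rotate link 1 by -87°: θ ← 0° -87° = -87°
rotate link 1 by -71°: θ ← -87° -71° = -158°
crank pin P = (r cos θ, r sin θ) = (-29.669883, -11.987411)
h = r sin θ − e = -11.987411 − 5 = -16.987411
x = r cos θ + √(L² − h²) = -29.669883 + 164.123209 = 134.453326

134.4533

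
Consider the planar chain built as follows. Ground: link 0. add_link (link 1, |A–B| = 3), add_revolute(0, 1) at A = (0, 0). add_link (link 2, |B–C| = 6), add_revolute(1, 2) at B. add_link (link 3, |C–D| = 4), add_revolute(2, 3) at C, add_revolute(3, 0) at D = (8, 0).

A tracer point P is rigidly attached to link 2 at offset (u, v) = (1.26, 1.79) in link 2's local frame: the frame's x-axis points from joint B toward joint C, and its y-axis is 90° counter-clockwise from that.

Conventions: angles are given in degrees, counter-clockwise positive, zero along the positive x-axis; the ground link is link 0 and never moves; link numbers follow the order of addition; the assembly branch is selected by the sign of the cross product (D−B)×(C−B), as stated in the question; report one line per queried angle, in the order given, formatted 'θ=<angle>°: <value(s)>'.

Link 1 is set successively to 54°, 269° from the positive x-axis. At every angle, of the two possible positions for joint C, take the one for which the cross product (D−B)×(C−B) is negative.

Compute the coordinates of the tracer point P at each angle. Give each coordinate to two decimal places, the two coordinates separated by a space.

A=(0,0), D=(8.00,0)
θ=54°: B = A + 3.00·(cos54°, sin54°) = (1.7634, 2.4271)
θ=54°: |BD| = 6.6923
θ=54°: circle(B,6.00) ∩ circle(D,4.00): a=4.8404, h=3.5455
θ=54°:   candidates: C₊=(7.5600,3.9757) cross=23.727; C₋=(4.9884,-2.6325) cross=-23.727
θ=54°:   branch - wants cross < 0 → take C=(4.9884,-2.6325) (cross=-23.727)
θ=54°: ex = (C−B)/|BC| = (0.5375,-0.8433); ey = (0.8433,0.5375)
θ=54°: P = B + 1.26·ex + 1.79·ey = (3.9500,2.3267)
θ=269°: B = A + 3.00·(cos269°, sin269°) = (-0.0524, -2.9995)
θ=269°: |BD| = 8.5929
θ=269°: circle(B,6.00) ∩ circle(D,4.00): a=5.4602, h=2.4872
θ=269°:   candidates: C₊=(4.1961,1.2372) cross=21.372; C₋=(5.9326,-3.4243) cross=-21.372
θ=269°:   branch - wants cross < 0 → take C=(5.9326,-3.4243) (cross=-21.372)
θ=269°: ex = (C−B)/|BC| = (0.9975,-0.0708); ey = (0.0708,0.9975)
θ=269°: P = B + 1.26·ex + 1.79·ey = (1.3312,-1.3032)

θ=54°: 3.95 2.33
θ=269°: 1.33 -1.30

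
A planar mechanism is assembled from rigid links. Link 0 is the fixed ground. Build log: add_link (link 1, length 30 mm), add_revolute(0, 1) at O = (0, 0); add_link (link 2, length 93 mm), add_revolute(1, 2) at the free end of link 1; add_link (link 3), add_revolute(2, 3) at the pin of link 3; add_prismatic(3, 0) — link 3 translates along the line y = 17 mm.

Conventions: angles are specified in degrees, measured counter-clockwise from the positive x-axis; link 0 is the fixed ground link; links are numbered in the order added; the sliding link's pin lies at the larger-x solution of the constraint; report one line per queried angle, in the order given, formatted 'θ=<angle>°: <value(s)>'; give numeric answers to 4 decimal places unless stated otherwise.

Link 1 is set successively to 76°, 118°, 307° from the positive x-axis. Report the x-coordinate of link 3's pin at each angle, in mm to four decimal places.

geometry: r = 30 mm, L = 93 mm, e = 17 mm
θ=76°: crank pin P = (r cos θ, r sin θ) = (7.257657, 29.108872)
θ=76°: h = r sin θ − e = 29.108872 − 17 = 12.108872
θ=76°: x = r cos θ + √(L² − h²) = 7.257657 + 92.208325 = 99.465982
θ=118°: crank pin P = (r cos θ, r sin θ) = (-14.084147, 26.488428)
θ=118°: h = r sin θ − e = 26.488428 − 17 = 9.488428
θ=118°: x = r cos θ + √(L² − h²) = -14.084147 + 92.514700 = 78.430553
θ=307°: crank pin P = (r cos θ, r sin θ) = (18.054451, -23.959065)
θ=307°: h = r sin θ − e = -23.959065 − 17 = -40.959065
θ=307°: x = r cos θ + √(L² − h²) = 18.054451 + 83.494640 = 101.549091

θ=76°: 99.4660
θ=118°: 78.4306
θ=307°: 101.5491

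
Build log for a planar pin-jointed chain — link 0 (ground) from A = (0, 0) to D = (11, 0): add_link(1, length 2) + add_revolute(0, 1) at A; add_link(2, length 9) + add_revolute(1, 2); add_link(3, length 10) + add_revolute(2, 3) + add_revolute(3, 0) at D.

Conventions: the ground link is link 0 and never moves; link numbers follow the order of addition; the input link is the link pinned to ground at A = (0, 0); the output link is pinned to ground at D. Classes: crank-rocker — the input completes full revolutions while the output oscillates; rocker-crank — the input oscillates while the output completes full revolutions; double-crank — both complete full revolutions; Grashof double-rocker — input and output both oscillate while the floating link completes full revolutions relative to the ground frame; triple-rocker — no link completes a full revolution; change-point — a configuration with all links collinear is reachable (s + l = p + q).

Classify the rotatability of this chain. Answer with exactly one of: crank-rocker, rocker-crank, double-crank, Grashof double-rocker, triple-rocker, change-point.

lengths: ground=11, input=2, coupler=9, output=10
sorted: s=2 (shortest), l=11 (longest), p+q=19
s + l = 13 vs p + q = 19
s + l < p + q (Grashof) with shortest = input link → crank-rocker

crank-rocker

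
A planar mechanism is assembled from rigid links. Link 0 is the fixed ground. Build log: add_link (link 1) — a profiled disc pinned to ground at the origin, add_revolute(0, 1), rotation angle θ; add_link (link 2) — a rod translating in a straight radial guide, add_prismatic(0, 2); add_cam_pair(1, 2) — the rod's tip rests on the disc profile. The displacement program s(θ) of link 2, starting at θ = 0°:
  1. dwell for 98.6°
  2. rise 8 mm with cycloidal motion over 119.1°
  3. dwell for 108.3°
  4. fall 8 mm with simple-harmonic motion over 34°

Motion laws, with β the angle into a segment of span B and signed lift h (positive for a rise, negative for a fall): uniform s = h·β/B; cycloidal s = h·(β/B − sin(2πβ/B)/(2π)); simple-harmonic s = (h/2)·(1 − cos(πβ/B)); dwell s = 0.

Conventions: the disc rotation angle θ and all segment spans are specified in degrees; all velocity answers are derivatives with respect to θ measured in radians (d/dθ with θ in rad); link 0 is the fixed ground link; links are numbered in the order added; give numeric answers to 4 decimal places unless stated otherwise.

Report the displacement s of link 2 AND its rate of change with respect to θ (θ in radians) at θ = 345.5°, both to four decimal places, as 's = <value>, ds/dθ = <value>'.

seg 1 [0°–98.6°] dwell: s stays 0.0000
seg 2 [98.6°–217.7°] cycloidal, h=8: full span → s += 8 → s = 8.0000
seg 3 [217.7°–326°] dwell: s stays 8.0000
seg 4 [326°–360°] simple-harmonic, h=-8: θ=345.5° here. β=19.5, B=34. -8/2·(1 − cos(π·0.5735)) = -4.9158 → s = 3.0842
velocity in seg [326°–360°] (simple-harmonic), θ in radians: β = 19.5° = 0.3403 rad, B = 34° = 0.5934 rad; ds/dθ = (πh/(2B)) sin(πβ/B) = (π·(-8)/(2·0.5934)) sin(π·0.5735) = -20.613982 mm/rad

s = 3.0842, ds/dθ = -20.6140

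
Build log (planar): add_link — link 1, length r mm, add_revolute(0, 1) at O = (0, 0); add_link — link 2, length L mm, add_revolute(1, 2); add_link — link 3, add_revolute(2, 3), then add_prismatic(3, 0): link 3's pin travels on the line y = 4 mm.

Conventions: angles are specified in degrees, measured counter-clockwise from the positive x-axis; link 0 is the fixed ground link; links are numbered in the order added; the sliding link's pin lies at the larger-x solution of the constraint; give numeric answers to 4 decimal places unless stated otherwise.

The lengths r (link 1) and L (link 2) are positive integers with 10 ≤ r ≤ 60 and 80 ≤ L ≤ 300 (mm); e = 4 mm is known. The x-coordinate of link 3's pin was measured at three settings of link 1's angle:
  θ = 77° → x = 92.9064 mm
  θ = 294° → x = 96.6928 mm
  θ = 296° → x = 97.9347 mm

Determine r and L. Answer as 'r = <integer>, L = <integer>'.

constraint per measurement: (x − r cos θ)² + (r sin θ − e)² = L²
subtracting the θ₁ and θ₂ equations cancels the r² and L² terms:
r = (x₁² − x₂²) / (2[(x₁cos θ₁ + e sin θ₁) − (x₂cos θ₂ + e sin θ₂)]) = 32.9994 → r = 33
L² = (x₁ − r cos θ₁)² + (r sin θ₁ − e)² = 8100.0055 → L = 90.0000 → L = 90
check at θ₃=296°: x = 97.9347 (printed 97.9347) ✓

r = 33, L = 90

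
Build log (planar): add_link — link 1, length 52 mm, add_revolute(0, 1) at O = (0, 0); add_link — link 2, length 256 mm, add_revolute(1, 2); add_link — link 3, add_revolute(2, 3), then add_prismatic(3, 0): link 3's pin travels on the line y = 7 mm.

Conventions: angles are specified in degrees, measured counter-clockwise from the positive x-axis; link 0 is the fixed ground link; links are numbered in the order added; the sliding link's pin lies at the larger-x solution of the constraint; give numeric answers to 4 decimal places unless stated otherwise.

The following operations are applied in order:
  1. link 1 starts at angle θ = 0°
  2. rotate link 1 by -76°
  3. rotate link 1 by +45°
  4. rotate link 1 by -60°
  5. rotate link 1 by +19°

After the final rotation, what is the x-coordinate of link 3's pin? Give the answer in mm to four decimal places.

geometry: r = 52 mm, L = 256 mm, e = 7 mm; θ starts at 0°
rotate link 1 by -76°: θ ← 0° -76° = -76°
rotate link 1 by +45°: θ ← -76° +45° = -31°
rotate link 1 by -60°: θ ← -31° -60° = -91°
rotate link 1 by +19°: θ ← -91° +19° = -72°
crank pin P = (r cos θ, r sin θ) = (16.068884, -49.454939)
h = r sin θ − e = -49.454939 − 7 = -56.454939
x = r cos θ + √(L² − h²) = 16.068884 + 249.697497 = 265.766380

265.7664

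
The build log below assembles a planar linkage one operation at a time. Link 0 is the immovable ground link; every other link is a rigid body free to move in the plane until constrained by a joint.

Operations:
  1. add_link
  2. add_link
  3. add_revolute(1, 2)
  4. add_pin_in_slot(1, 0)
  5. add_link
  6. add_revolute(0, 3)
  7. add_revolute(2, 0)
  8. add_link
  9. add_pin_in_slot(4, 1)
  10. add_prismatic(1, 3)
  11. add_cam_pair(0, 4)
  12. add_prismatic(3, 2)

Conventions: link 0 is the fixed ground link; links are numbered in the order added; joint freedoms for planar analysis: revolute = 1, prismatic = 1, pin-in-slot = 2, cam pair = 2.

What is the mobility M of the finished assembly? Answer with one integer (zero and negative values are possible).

link 0 = ground. State L|J1|J2 = 1|0|0
+link1  2|0|0
+link2  3|0|0
R(1,2) f=1→J1  3|1|0
PS(1,0) f=2→J2  3|1|1
+link3  4|1|1
R(0,3) f=1→J1  4|2|1
R(2,0) f=1→J1  4|3|1
+link4  5|3|1
PS(4,1) f=2→J2  5|3|2
P(1,3) f=1→J1  5|4|2
C(0,4) f=2→J2  5|4|3
P(3,2) f=1→J1  5|5|3
M = 3(5−1)−2·5−3 = 12−10−3 = -1

M = -1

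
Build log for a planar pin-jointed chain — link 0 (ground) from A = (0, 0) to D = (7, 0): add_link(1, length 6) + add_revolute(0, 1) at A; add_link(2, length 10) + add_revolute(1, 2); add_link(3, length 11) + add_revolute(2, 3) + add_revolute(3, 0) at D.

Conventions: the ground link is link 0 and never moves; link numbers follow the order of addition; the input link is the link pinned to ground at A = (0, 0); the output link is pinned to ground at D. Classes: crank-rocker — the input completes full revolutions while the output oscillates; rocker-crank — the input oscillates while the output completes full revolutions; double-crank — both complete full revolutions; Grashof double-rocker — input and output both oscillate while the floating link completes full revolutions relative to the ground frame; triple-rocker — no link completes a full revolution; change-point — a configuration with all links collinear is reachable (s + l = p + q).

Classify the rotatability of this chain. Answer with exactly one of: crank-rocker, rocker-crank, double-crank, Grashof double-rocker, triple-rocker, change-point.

lengths: ground=7, input=6, coupler=10, output=11
sorted: s=6 (shortest), l=11 (longest), p+q=17
s + l = 17 vs p + q = 17
s + l = p + q → change-point (collinear configuration reachable)

change-point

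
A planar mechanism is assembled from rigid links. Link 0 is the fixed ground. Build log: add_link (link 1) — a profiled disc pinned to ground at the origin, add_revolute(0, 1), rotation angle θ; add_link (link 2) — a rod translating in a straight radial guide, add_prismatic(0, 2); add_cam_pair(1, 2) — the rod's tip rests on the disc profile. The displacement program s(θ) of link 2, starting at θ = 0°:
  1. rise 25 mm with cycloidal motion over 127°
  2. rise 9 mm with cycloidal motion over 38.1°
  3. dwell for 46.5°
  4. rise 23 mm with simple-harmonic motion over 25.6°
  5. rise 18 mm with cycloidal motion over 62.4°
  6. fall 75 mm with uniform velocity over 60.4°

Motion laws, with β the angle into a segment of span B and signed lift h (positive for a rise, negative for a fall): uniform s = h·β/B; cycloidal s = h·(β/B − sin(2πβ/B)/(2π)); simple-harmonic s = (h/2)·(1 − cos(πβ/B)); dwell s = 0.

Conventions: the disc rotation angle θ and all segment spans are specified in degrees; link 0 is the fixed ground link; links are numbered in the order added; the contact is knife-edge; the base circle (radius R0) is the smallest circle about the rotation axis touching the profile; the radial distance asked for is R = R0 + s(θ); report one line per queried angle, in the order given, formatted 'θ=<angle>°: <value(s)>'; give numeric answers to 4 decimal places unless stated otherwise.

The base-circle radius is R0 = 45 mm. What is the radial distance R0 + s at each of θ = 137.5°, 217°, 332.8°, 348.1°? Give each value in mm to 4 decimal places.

seg 1 [0°–127°] cycloidal, h=25: full span → s += 25 → s = 25.0000
seg 2 [127°–165.1°] cycloidal, h=9: θ=137.5° here. β=10.5, B=38.1. 9·(0.2756 − sin(2π·0.2756)/(2π)) = 1.0664 → s = 26.0664
seg 2 [127°–165.1°] cycloidal, h=9: full span → s += 9 → s = 34.0000
seg 3 [165.1°–211.6°] dwell: s stays 34.0000
seg 4 [211.6°–237.2°] simple-harmonic, h=23: θ=217° here. β=5.4, B=25.6. 23/2·(1 − cos(π·0.2109)) = 2.4340 → s = 36.4340
seg 4 [211.6°–237.2°] simple-harmonic, h=23: full span → s += 23 → s = 57.0000
seg 5 [237.2°–299.6°] cycloidal, h=18: full span → s += 18 → s = 75.0000
seg 6 [299.6°–360°] uniform, h=-75: θ=332.8° here. β=33.2, B=60.4. -75·33.2/60.4 = -41.2252 → s = 33.7748
seg 6 [299.6°–360°] uniform, h=-75: θ=348.1° here. β=48.5, B=60.4. -75·48.5/60.4 = -60.2235 → s = 14.7765
θ=137.5°: R = R0 + s = 45 + 26.0664 = 71.0664
θ=217°: R = R0 + s = 45 + 36.4340 = 81.4340
θ=332.8°: R = R0 + s = 45 + 33.7748 = 78.7748
θ=348.1°: R = R0 + s = 45 + 14.7765 = 59.7765

θ=137.5°: 71.0664
θ=217°: 81.4340
θ=332.8°: 78.7748
θ=348.1°: 59.7765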